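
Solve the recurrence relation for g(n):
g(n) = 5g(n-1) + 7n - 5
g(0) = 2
First-order linear with linear forcing.
Homogeneous solution: g_h(n) = A·(5)^n.
Try particular g_p(n) = pn + q. Substituting:
  pn + q = 5(p(n-1) + q) + 7n - 5.
Matching the n-coefficient: p = 5p + 7 ⇒ p = - \frac{7}{4}.
Matching constants: q = -5p + 5q - 5 ⇒ q = - \frac{15}{16}.
General: g(n) = A·(5)^n - \frac{7 n}{4} - \frac{15}{16}.
Apply g(0) = 2: A - \frac{15}{16} = 2 ⇒ A = \frac{47}{16}.
So g(n) = \frac{47 \cdot 5^{n}}{16} - \frac{7 n}{4} - \frac{15}{16}.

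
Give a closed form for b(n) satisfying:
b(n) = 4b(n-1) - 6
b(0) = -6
First-order linear non-homogeneous.
Homogeneous solution: b_h(n) = A·(4)^n.
Try constant particular solution b_p = K: K = 4K - 6 ⇒ K = 2.
General: b(n) = A·(4)^n + 2.
Apply b(0) = -6: A + 2 = -6 ⇒ A = -8.
So b(n) = 2 - 8 \cdot 4^{n}.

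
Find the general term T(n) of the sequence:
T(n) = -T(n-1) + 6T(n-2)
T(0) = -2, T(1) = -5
Characteristic equation: x² + x - 6 = 0, which factors as (x - (2))(x - (-3)) = 0.
Roots r₁ = 2, r₂ = -3 (distinct).
General solution: T(n) = A·(2)^n + B·(-3)^n.
From T(0) = -2: A + B = -2.
From T(1) = -5: 2A - 3B = -5.
Solving: A = - \frac{11}{5}, B = \frac{1}{5}.
So T(n) = \frac{\left(-3\right)^{n}}{5} - \frac{11 \cdot 2^{n}}{5}.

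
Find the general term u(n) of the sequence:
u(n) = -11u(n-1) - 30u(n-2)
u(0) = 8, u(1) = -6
Characteristic equation: x² + 11x + 30 = 0, which factors as (x - (-5))(x - (-6)) = 0.
Roots r₁ = -5, r₂ = -6 (distinct).
General solution: u(n) = A·(-5)^n + B·(-6)^n.
From u(0) = 8: A + B = 8.
From u(1) = -6: -5A - 6B = -6.
Solving: A = 42, B = -34.
So u(n) = 42 \left(-5\right)^{n} - 34 \left(-6\right)^{n}.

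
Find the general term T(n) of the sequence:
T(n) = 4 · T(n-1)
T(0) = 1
Pure geometric recurrence with ratio 4.
By induction T(n) = T(0) · (4)^n = 4^{n}.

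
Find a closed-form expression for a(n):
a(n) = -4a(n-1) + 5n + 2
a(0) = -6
First-order linear with linear forcing.
Homogeneous solution: a_h(n) = A·(-4)^n.
Try particular a_p(n) = pn + q. Substituting:
  pn + q = -4(p(n-1) + q) + 5n + 2.
Matching the n-coefficient: p = -4p + 5 ⇒ p = 1.
Matching constants: q = 4p - 4q + 2 ⇒ q = \frac{6}{5}.
General: a(n) = A·(-4)^n + n + \frac{6}{5}.
Apply a(0) = -6: A + \frac{6}{5} = -6 ⇒ A = - \frac{36}{5}.
So a(n) = - \frac{36 \left(-4\right)^{n}}{5} + n + \frac{6}{5}.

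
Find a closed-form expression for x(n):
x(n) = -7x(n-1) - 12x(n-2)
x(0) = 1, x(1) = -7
Characteristic equation: x² + 7x + 12 = 0, which factors as (x - (-4))(x - (-3)) = 0.
Roots r₁ = -4, r₂ = -3 (distinct).
General solution: x(n) = A·(-4)^n + B·(-3)^n.
From x(0) = 1: A + B = 1.
From x(1) = -7: -4A - 3B = -7.
Solving: A = 4, B = -3.
So x(n) = - 3 \left(-3\right)^{n} + 4 \left(-4\right)^{n}.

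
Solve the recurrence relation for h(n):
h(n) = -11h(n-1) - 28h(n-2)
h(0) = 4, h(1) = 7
Characteristic equation: x² + 11x + 28 = 0, which factors as (x - (-7))(x - (-4)) = 0.
Roots r₁ = -7, r₂ = -4 (distinct).
General solution: h(n) = A·(-7)^n + B·(-4)^n.
From h(0) = 4: A + B = 4.
From h(1) = 7: -7A - 4B = 7.
Solving: A = - \frac{23}{3}, B = \frac{35}{3}.
So h(n) = \frac{35 \left(-4\right)^{n}}{3} - \frac{23 \left(-7\right)^{n}}{3}.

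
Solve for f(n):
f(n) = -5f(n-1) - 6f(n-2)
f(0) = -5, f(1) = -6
Characteristic equation: x² + 5x + 6 = 0, which factors as (x - (-3))(x - (-2)) = 0.
Roots r₁ = -3, r₂ = -2 (distinct).
General solution: f(n) = A·(-3)^n + B·(-2)^n.
From f(0) = -5: A + B = -5.
From f(1) = -6: -3A - 2B = -6.
Solving: A = 16, B = -21.
So f(n) = - 21 \left(-2\right)^{n} + 16 \left(-3\right)^{n}.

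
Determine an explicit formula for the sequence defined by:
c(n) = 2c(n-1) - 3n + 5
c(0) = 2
First-order linear with linear forcing.
Homogeneous solution: c_h(n) = A·(2)^n.
Try particular c_p(n) = pn + q. Substituting:
  pn + q = 2(p(n-1) + q) - 3n + 5.
Matching the n-coefficient: p = 2p - 3 ⇒ p = 3.
Matching constants: q = -2p + 2q + 5 ⇒ q = 1.
General: c(n) = A·(2)^n + 3 n + 1.
Apply c(0) = 2: A + 1 = 2 ⇒ A = 1.
So c(n) = 2^{n} + 3 n + 1.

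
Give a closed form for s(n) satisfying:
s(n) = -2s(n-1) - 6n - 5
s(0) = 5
First-order linear with linear forcing.
Homogeneous solution: s_h(n) = A·(-2)^n.
Try particular s_p(n) = pn + q. Substituting:
  pn + q = -2(p(n-1) + q) - 6n - 5.
Matching the n-coefficient: p = -2p - 6 ⇒ p = -2.
Matching constants: q = 2p - 2q - 5 ⇒ q = -3.
General: s(n) = A·(-2)^n - 2 n - 3.
Apply s(0) = 5: A - 3 = 5 ⇒ A = 8.
So s(n) = 8 \left(-2\right)^{n} - 2 n - 3.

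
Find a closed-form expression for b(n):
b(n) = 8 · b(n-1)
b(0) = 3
Pure geometric recurrence with ratio 8.
By induction b(n) = b(0) · (8)^n = 3 \cdot 8^{n}.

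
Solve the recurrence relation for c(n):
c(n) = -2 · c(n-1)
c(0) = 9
Pure geometric recurrence with ratio -2.
By induction c(n) = c(0) · (-2)^n = 9 \left(-2\right)^{n}.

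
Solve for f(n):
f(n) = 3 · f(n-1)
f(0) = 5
Pure geometric recurrence with ratio 3.
By induction f(n) = f(0) · (3)^n = 5 \cdot 3^{n}.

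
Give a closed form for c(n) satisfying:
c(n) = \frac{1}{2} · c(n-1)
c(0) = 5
Pure geometric recurrence with ratio \frac{1}{2}.
By induction c(n) = c(0) · (\frac{1}{2})^n = 5 \cdot 2^{- n}.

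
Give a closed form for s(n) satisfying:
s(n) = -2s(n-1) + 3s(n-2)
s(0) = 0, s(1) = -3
Characteristic equation: x² + 2x - 3 = 0, which factors as (x - (-3))(x - (1)) = 0.
Roots r₁ = -3, r₂ = 1 (distinct).
General solution: s(n) = A·(-3)^n + B·(1)^n.
From s(0) = 0: A + B = 0.
From s(1) = -3: -3A + B = -3.
Solving: A = \frac{3}{4}, B = - \frac{3}{4}.
So s(n) = \frac{3 \left(-3\right)^{n}}{4} - \frac{3}{4}.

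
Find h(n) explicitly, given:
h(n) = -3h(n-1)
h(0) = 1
This is a homogeneous first-order recurrence with ratio -3.
By induction h(n) = h(0) · (-3)^n = \left(-3\right)^{n}.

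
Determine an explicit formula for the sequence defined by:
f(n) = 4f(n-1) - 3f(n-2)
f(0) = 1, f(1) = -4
Characteristic equation: x² - 4x + 3 = 0, which factors as (x - (3))(x - (1)) = 0.
Roots r₁ = 3, r₂ = 1 (distinct).
General solution: f(n) = A·(3)^n + B·(1)^n.
From f(0) = 1: A + B = 1.
From f(1) = -4: 3A + B = -4.
Solving: A = - \frac{5}{2}, B = \frac{7}{2}.
So f(n) = \frac{7}{2} - \frac{5 \cdot 3^{n}}{2}.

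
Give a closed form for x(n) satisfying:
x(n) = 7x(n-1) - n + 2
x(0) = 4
First-order linear with linear forcing.
Homogeneous solution: x_h(n) = A·(7)^n.
Try particular x_p(n) = pn + q. Substituting:
  pn + q = 7(p(n-1) + q) - n + 2.
Matching the n-coefficient: p = 7p - 1 ⇒ p = \frac{1}{6}.
Matching constants: q = -7p + 7q + 2 ⇒ q = - \frac{5}{36}.
General: x(n) = A·(7)^n + \frac{n}{6} - \frac{5}{36}.
Apply x(0) = 4: A - \frac{5}{36} = 4 ⇒ A = \frac{149}{36}.
So x(n) = \frac{149 \cdot 7^{n}}{36} + \frac{n}{6} - \frac{5}{36}.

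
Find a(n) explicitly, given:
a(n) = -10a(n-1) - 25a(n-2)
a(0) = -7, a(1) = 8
Characteristic equation: x² + 10x + 25 = 0, which is (x - (-5))².
Repeated root r = -5.
General solution: a(n) = (A + Bn)·(-5)^n.
From a(0) = -7: A = -7.
From a(1) = 8: (A + B)·(-5) = 8 ⇒ B = \frac{27}{5}.
So a(n) = \left(\frac{27 n}{5} - 7\right) \cdot (-5)^n.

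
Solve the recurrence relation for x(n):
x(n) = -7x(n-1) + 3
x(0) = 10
First-order linear non-homogeneous.
Homogeneous solution: x_h(n) = A·(-7)^n.
Try constant particular solution x_p = K: K = -7K + 3 ⇒ K = \frac{3}{8}.
General: x(n) = A·(-7)^n + \frac{3}{8}.
Apply x(0) = 10: A + \frac{3}{8} = 10 ⇒ A = \frac{77}{8}.
So x(n) = \frac{77 \left(-7\right)^{n}}{8} + \frac{3}{8}.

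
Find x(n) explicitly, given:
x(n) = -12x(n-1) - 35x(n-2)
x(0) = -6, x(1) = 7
Characteristic equation: x² + 12x + 35 = 0, which factors as (x - (-7))(x - (-5)) = 0.
Roots r₁ = -7, r₂ = -5 (distinct).
General solution: x(n) = A·(-7)^n + B·(-5)^n.
From x(0) = -6: A + B = -6.
From x(1) = 7: -7A - 5B = 7.
Solving: A = \frac{23}{2}, B = - \frac{35}{2}.
So x(n) = - \frac{35 \left(-5\right)^{n}}{2} + \frac{23 \left(-7\right)^{n}}{2}.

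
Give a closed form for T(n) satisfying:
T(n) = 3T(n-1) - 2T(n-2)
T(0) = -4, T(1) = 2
Characteristic equation: x² - 3x + 2 = 0, which factors as (x - (2))(x - (1)) = 0.
Roots r₁ = 2, r₂ = 1 (distinct).
General solution: T(n) = A·(2)^n + B·(1)^n.
From T(0) = -4: A + B = -4.
From T(1) = 2: 2A + B = 2.
Solving: A = 6, B = -10.
So T(n) = 6 \cdot 2^{n} - 10.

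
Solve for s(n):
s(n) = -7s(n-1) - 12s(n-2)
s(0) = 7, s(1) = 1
Characteristic equation: x² + 7x + 12 = 0, which factors as (x - (-4))(x - (-3)) = 0.
Roots r₁ = -4, r₂ = -3 (distinct).
General solution: s(n) = A·(-4)^n + B·(-3)^n.
From s(0) = 7: A + B = 7.
From s(1) = 1: -4A - 3B = 1.
Solving: A = -22, B = 29.
So s(n) = 29 \left(-3\right)^{n} - 22 \left(-4\right)^{n}.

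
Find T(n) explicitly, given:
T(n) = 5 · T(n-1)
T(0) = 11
Pure geometric recurrence with ratio 5.
By induction T(n) = T(0) · (5)^n = 11 \cdot 5^{n}.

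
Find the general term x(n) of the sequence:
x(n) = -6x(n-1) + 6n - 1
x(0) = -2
First-order linear with linear forcing.
Homogeneous solution: x_h(n) = A·(-6)^n.
Try particular x_p(n) = pn + q. Substituting:
  pn + q = -6(p(n-1) + q) + 6n - 1.
Matching the n-coefficient: p = -6p + 6 ⇒ p = \frac{6}{7}.
Matching constants: q = 6p - 6q - 1 ⇒ q = \frac{29}{49}.
General: x(n) = A·(-6)^n + \frac{6 n}{7} + \frac{29}{49}.
Apply x(0) = -2: A + \frac{29}{49} = -2 ⇒ A = - \frac{127}{49}.
So x(n) = - \frac{127 \left(-6\right)^{n}}{49} + \frac{6 n}{7} + \frac{29}{49}.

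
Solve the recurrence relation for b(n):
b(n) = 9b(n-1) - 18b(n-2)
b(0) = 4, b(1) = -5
Characteristic equation: x² - 9x + 18 = 0, which factors as (x - (3))(x - (6)) = 0.
Roots r₁ = 3, r₂ = 6 (distinct).
General solution: b(n) = A·(3)^n + B·(6)^n.
From b(0) = 4: A + B = 4.
From b(1) = -5: 3A + 6B = -5.
Solving: A = \frac{29}{3}, B = - \frac{17}{3}.
So b(n) = \frac{29 \cdot 3^{n}}{3} - \frac{17 \cdot 6^{n}}{3}.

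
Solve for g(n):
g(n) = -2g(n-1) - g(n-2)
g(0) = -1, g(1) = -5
Characteristic equation: x² + 2x + 1 = 0, which is (x - (-1))².
Repeated root r = -1.
General solution: g(n) = (A + Bn)·(-1)^n.
From g(0) = -1: A = -1.
From g(1) = -5: (A + B)·(-1) = -5 ⇒ B = 6.
So g(n) = \left(6 n - 1\right) \cdot (-1)^n.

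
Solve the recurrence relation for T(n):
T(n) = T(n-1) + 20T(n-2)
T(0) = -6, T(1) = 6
Characteristic equation: x² - x - 20 = 0, which factors as (x - (-4))(x - (5)) = 0.
Roots r₁ = -4, r₂ = 5 (distinct).
General solution: T(n) = A·(-4)^n + B·(5)^n.
From T(0) = -6: A + B = -6.
From T(1) = 6: -4A + 5B = 6.
Solving: A = -4, B = -2.
So T(n) = - 4 \left(-4\right)^{n} - 2 \cdot 5^{n}.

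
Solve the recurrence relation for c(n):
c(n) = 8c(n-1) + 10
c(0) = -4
First-order linear non-homogeneous.
Homogeneous solution: c_h(n) = A·(8)^n.
Try constant particular solution c_p = K: K = 8K + 10 ⇒ K = - \frac{10}{7}.
General: c(n) = A·(8)^n - \frac{10}{7}.
Apply c(0) = -4: A - \frac{10}{7} = -4 ⇒ A = - \frac{18}{7}.
So c(n) = - \frac{18 \cdot 8^{n}}{7} - \frac{10}{7}.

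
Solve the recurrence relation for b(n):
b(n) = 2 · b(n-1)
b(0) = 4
Pure geometric recurrence with ratio 2.
By induction b(n) = b(0) · (2)^n = 4 \cdot 2^{n}.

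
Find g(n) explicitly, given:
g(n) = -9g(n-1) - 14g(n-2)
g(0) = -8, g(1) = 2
Characteristic equation: x² + 9x + 14 = 0, which factors as (x - (-2))(x - (-7)) = 0.
Roots r₁ = -2, r₂ = -7 (distinct).
General solution: g(n) = A·(-2)^n + B·(-7)^n.
From g(0) = -8: A + B = -8.
From g(1) = 2: -2A - 7B = 2.
Solving: A = - \frac{54}{5}, B = \frac{14}{5}.
So g(n) = - \frac{54 \left(-2\right)^{n}}{5} + \frac{14 \left(-7\right)^{n}}{5}.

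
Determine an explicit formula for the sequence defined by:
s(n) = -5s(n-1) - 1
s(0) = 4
First-order linear non-homogeneous.
Homogeneous solution: s_h(n) = A·(-5)^n.
Try constant particular solution s_p = K: K = -5K - 1 ⇒ K = - \frac{1}{6}.
General: s(n) = A·(-5)^n - \frac{1}{6}.
Apply s(0) = 4: A - \frac{1}{6} = 4 ⇒ A = \frac{25}{6}.
So s(n) = \frac{25 \left(-5\right)^{n}}{6} - \frac{1}{6}.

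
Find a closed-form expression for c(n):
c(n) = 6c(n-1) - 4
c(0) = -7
First-order linear non-homogeneous.
Homogeneous solution: c_h(n) = A·(6)^n.
Try constant particular solution c_p = K: K = 6K - 4 ⇒ K = \frac{4}{5}.
General: c(n) = A·(6)^n + \frac{4}{5}.
Apply c(0) = -7: A + \frac{4}{5} = -7 ⇒ A = - \frac{39}{5}.
So c(n) = \frac{4}{5} - \frac{39 \cdot 6^{n}}{5}.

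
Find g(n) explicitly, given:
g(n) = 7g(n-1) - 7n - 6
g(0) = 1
First-order linear with linear forcing.
Homogeneous solution: g_h(n) = A·(7)^n.
Try particular g_p(n) = pn + q. Substituting:
  pn + q = 7(p(n-1) + q) - 7n - 6.
Matching the n-coefficient: p = 7p - 7 ⇒ p = \frac{7}{6}.
Matching constants: q = -7p + 7q - 6 ⇒ q = \frac{85}{36}.
General: g(n) = A·(7)^n + \frac{7 n}{6} + \frac{85}{36}.
Apply g(0) = 1: A + \frac{85}{36} = 1 ⇒ A = - \frac{49}{36}.
So g(n) = - \frac{49 \cdot 7^{n}}{36} + \frac{7 n}{6} + \frac{85}{36}.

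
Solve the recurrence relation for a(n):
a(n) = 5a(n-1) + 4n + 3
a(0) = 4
First-order linear with linear forcing.
Homogeneous solution: a_h(n) = A·(5)^n.
Try particular a_p(n) = pn + q. Substituting:
  pn + q = 5(p(n-1) + q) + 4n + 3.
Matching the n-coefficient: p = 5p + 4 ⇒ p = -1.
Matching constants: q = -5p + 5q + 3 ⇒ q = -2.
General: a(n) = A·(5)^n - n - 2.
Apply a(0) = 4: A - 2 = 4 ⇒ A = 6.
So a(n) = 6 \cdot 5^{n} - n - 2.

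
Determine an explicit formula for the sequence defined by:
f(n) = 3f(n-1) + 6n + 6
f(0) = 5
First-order linear with linear forcing.
Homogeneous solution: f_h(n) = A·(3)^n.
Try particular f_p(n) = pn + q. Substituting:
  pn + q = 3(p(n-1) + q) + 6n + 6.
Matching the n-coefficient: p = 3p + 6 ⇒ p = -3.
Matching constants: q = -3p + 3q + 6 ⇒ q = - \frac{15}{2}.
General: f(n) = A·(3)^n - 3 n - \frac{15}{2}.
Apply f(0) = 5: A - \frac{15}{2} = 5 ⇒ A = \frac{25}{2}.
So f(n) = \frac{25 \cdot 3^{n}}{2} - 3 n - \frac{15}{2}.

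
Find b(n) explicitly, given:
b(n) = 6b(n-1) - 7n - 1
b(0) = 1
First-order linear with linear forcing.
Homogeneous solution: b_h(n) = A·(6)^n.
Try particular b_p(n) = pn + q. Substituting:
  pn + q = 6(p(n-1) + q) - 7n - 1.
Matching the n-coefficient: p = 6p - 7 ⇒ p = \frac{7}{5}.
Matching constants: q = -6p + 6q - 1 ⇒ q = \frac{47}{25}.
General: b(n) = A·(6)^n + \frac{7 n}{5} + \frac{47}{25}.
Apply b(0) = 1: A + \frac{47}{25} = 1 ⇒ A = - \frac{22}{25}.
So b(n) = - \frac{22 \cdot 6^{n}}{25} + \frac{7 n}{5} + \frac{47}{25}.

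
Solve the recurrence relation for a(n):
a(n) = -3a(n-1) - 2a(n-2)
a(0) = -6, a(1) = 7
Characteristic equation: x² + 3x + 2 = 0, which factors as (x - (-1))(x - (-2)) = 0.
Roots r₁ = -1, r₂ = -2 (distinct).
General solution: a(n) = A·(-1)^n + B·(-2)^n.
From a(0) = -6: A + B = -6.
From a(1) = 7: -A - 2B = 7.
Solving: A = -5, B = -1.
So a(n) = - 5 \left(-1\right)^{n} - \left(-2\right)^{n}.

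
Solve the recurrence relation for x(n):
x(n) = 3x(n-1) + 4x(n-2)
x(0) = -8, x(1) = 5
Characteristic equation: x² - 3x - 4 = 0, which factors as (x - (4))(x - (-1)) = 0.
Roots r₁ = 4, r₂ = -1 (distinct).
General solution: x(n) = A·(4)^n + B·(-1)^n.
From x(0) = -8: A + B = -8.
From x(1) = 5: 4A - B = 5.
Solving: A = - \frac{3}{5}, B = - \frac{37}{5}.
So x(n) = - \frac{37 \left(-1\right)^{n}}{5} - \frac{3 \cdot 4^{n}}{5}.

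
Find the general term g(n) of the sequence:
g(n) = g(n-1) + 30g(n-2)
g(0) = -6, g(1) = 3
Characteristic equation: x² - x - 30 = 0, which factors as (x - (-5))(x - (6)) = 0.
Roots r₁ = -5, r₂ = 6 (distinct).
General solution: g(n) = A·(-5)^n + B·(6)^n.
From g(0) = -6: A + B = -6.
From g(1) = 3: -5A + 6B = 3.
Solving: A = - \frac{39}{11}, B = - \frac{27}{11}.
So g(n) = - \frac{39 \left(-5\right)^{n}}{11} - \frac{27 \cdot 6^{n}}{11}.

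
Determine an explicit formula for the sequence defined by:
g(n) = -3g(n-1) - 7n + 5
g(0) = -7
First-order linear with linear forcing.
Homogeneous solution: g_h(n) = A·(-3)^n.
Try particular g_p(n) = pn + q. Substituting:
  pn + q = -3(p(n-1) + q) - 7n + 5.
Matching the n-coefficient: p = -3p - 7 ⇒ p = - \frac{7}{4}.
Matching constants: q = 3p - 3q + 5 ⇒ q = - \frac{1}{16}.
General: g(n) = A·(-3)^n - \frac{7 n}{4} - \frac{1}{16}.
Apply g(0) = -7: A - \frac{1}{16} = -7 ⇒ A = - \frac{111}{16}.
So g(n) = - \frac{111 \left(-3\right)^{n}}{16} - \frac{7 n}{4} - \frac{1}{16}.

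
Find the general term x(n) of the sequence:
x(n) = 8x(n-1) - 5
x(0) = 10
First-order linear non-homogeneous.
Homogeneous solution: x_h(n) = A·(8)^n.
Try constant particular solution x_p = K: K = 8K - 5 ⇒ K = \frac{5}{7}.
General: x(n) = A·(8)^n + \frac{5}{7}.
Apply x(0) = 10: A + \frac{5}{7} = 10 ⇒ A = \frac{65}{7}.
So x(n) = \frac{65 \cdot 8^{n}}{7} + \frac{5}{7}.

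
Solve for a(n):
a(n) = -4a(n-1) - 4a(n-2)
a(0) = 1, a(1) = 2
Characteristic equation: x² + 4x + 4 = 0, which is (x - (-2))².
Repeated root r = -2.
General solution: a(n) = (A + Bn)·(-2)^n.
From a(0) = 1: A = 1.
From a(1) = 2: (A + B)·(-2) = 2 ⇒ B = -2.
So a(n) = \left(1 - 2 n\right) \cdot (-2)^n.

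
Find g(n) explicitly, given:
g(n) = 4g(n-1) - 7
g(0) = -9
First-order linear non-homogeneous.
Homogeneous solution: g_h(n) = A·(4)^n.
Try constant particular solution g_p = K: K = 4K - 7 ⇒ K = \frac{7}{3}.
General: g(n) = A·(4)^n + \frac{7}{3}.
Apply g(0) = -9: A + \frac{7}{3} = -9 ⇒ A = - \frac{34}{3}.
So g(n) = \frac{7}{3} - \frac{34 \cdot 4^{n}}{3}.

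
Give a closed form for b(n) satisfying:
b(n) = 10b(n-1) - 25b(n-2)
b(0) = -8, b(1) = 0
Characteristic equation: x² - 10x + 25 = 0, which is (x - (5))².
Repeated root r = 5.
General solution: b(n) = (A + Bn)·(5)^n.
From b(0) = -8: A = -8.
From b(1) = 0: (A + B)·(5) = 0 ⇒ B = 8.
So b(n) = \left(8 n - 8\right) \cdot (5)^n.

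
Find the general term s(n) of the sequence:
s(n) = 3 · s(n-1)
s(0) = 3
Pure geometric recurrence with ratio 3.
By induction s(n) = s(0) · (3)^n = 3 \cdot 3^{n}.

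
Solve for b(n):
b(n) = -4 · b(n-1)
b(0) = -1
Pure geometric recurrence with ratio -4.
By induction b(n) = b(0) · (-4)^n = - \left(-4\right)^{n}.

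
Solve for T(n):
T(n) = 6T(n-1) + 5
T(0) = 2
First-order linear non-homogeneous.
Homogeneous solution: T_h(n) = A·(6)^n.
Try constant particular solution T_p = K: K = 6K + 5 ⇒ K = -1.
General: T(n) = A·(6)^n - 1.
Apply T(0) = 2: A - 1 = 2 ⇒ A = 3.
So T(n) = 3 \cdot 6^{n} - 1.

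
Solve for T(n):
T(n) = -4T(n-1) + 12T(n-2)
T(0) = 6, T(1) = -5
Characteristic equation: x² + 4x - 12 = 0, which factors as (x - (2))(x - (-6)) = 0.
Roots r₁ = 2, r₂ = -6 (distinct).
General solution: T(n) = A·(2)^n + B·(-6)^n.
From T(0) = 6: A + B = 6.
From T(1) = -5: 2A - 6B = -5.
Solving: A = \frac{31}{8}, B = \frac{17}{8}.
So T(n) = \frac{17 \left(-6\right)^{n}}{8} + \frac{31 \cdot 2^{n}}{8}.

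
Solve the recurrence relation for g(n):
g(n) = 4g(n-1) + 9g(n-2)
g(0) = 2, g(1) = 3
Characteristic equation: x² - 4x - 9 = 0.
Discriminant Δ = (4)² + 4·(9) = 52.
Roots r₁,₂ = (4 ± √52)/2, so r₁ = 2 + \sqrt{13}, r₂ = 2 - \sqrt{13}.
General solution: g(n) = A·r₁^n + B·r₂^n.
From the initial conditions, A + B = 2 and r₁A + r₂B = 3.
Since r₁ - r₂ = √52: A = (3 - (2)r₂)/√52 = 1 - \frac{\sqrt{13}}{26}, and B = 2 - A = \frac{\sqrt{13}}{26} + 1.
So g(n) = \left(1 - \frac{\sqrt{13}}{26}\right)\left(2 + \sqrt{13}\right)^n + \left(\frac{\sqrt{13}}{26} + 1\right)\left(2 - \sqrt{13}\right)^n.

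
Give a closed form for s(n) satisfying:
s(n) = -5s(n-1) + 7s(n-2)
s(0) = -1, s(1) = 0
Characteristic equation: x² + 5x - 7 = 0.
Discriminant Δ = (-5)² + 4·(7) = 53.
Roots r₁,₂ = (-5 ± √53)/2, so r₁ = - \frac{5}{2} + \frac{\sqrt{53}}{2}, r₂ = - \frac{\sqrt{53}}{2} - \frac{5}{2}.
General solution: s(n) = A·r₁^n + B·r₂^n.
From the initial conditions, A + B = -1 and r₁A + r₂B = 0.
Since r₁ - r₂ = √53: A = (0 - (-1)r₂)/√53 = - \frac{1}{2} - \frac{5 \sqrt{53}}{106}, and B = -1 - A = - \frac{1}{2} + \frac{5 \sqrt{53}}{106}.
So s(n) = \left(- \frac{1}{2} - \frac{5 \sqrt{53}}{106}\right)\left(- \frac{5}{2} + \frac{\sqrt{53}}{2}\right)^n + \left(- \frac{1}{2} + \frac{5 \sqrt{53}}{106}\right)\left(- \frac{\sqrt{53}}{2} - \frac{5}{2}\right)^n.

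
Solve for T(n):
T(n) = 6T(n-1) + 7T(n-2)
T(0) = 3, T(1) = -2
Characteristic equation: x² - 6x - 7 = 0, which factors as (x - (-1))(x - (7)) = 0.
Roots r₁ = -1, r₂ = 7 (distinct).
General solution: T(n) = A·(-1)^n + B·(7)^n.
From T(0) = 3: A + B = 3.
From T(1) = -2: -A + 7B = -2.
Solving: A = \frac{23}{8}, B = \frac{1}{8}.
So T(n) = \frac{23 \left(-1\right)^{n}}{8} + \frac{7^{n}}{8}.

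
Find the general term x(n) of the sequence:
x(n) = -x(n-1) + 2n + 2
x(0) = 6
First-order linear with linear forcing.
Homogeneous solution: x_h(n) = A·(-1)^n.
Try particular x_p(n) = pn + q. Substituting:
  pn + q = -(p(n-1) + q) + 2n + 2.
Matching the n-coefficient: p = -p + 2 ⇒ p = 1.
Matching constants: q = p - q + 2 ⇒ q = \frac{3}{2}.
General: x(n) = A·(-1)^n + n + \frac{3}{2}.
Apply x(0) = 6: A + \frac{3}{2} = 6 ⇒ A = \frac{9}{2}.
So x(n) = \frac{9 \left(-1\right)^{n}}{2} + n + \frac{3}{2}.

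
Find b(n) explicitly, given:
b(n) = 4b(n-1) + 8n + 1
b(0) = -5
First-order linear with linear forcing.
Homogeneous solution: b_h(n) = A·(4)^n.
Try particular b_p(n) = pn + q. Substituting:
  pn + q = 4(p(n-1) + q) + 8n + 1.
Matching the n-coefficient: p = 4p + 8 ⇒ p = - \frac{8}{3}.
Matching constants: q = -4p + 4q + 1 ⇒ q = - \frac{35}{9}.
General: b(n) = A·(4)^n - \frac{8 n}{3} - \frac{35}{9}.
Apply b(0) = -5: A - \frac{35}{9} = -5 ⇒ A = - \frac{10}{9}.
So b(n) = - \frac{10 \cdot 4^{n}}{9} - \frac{8 n}{3} - \frac{35}{9}.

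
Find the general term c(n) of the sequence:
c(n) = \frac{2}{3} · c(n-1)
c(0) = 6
Pure geometric recurrence with ratio \frac{2}{3}.
By induction c(n) = c(0) · (\frac{2}{3})^n = 6 \left(\frac{2}{3}\right)^{n}.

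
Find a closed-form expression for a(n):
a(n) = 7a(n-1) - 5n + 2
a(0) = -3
First-order linear with linear forcing.
Homogeneous solution: a_h(n) = A·(7)^n.
Try particular a_p(n) = pn + q. Substituting:
  pn + q = 7(p(n-1) + q) - 5n + 2.
Matching the n-coefficient: p = 7p - 5 ⇒ p = \frac{5}{6}.
Matching constants: q = -7p + 7q + 2 ⇒ q = \frac{23}{36}.
General: a(n) = A·(7)^n + \frac{5 n}{6} + \frac{23}{36}.
Apply a(0) = -3: A + \frac{23}{36} = -3 ⇒ A = - \frac{131}{36}.
So a(n) = - \frac{131 \cdot 7^{n}}{36} + \frac{5 n}{6} + \frac{23}{36}.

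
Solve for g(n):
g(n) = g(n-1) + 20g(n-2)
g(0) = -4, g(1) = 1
Characteristic equation: x² - x - 20 = 0, which factors as (x - (-4))(x - (5)) = 0.
Roots r₁ = -4, r₂ = 5 (distinct).
General solution: g(n) = A·(-4)^n + B·(5)^n.
From g(0) = -4: A + B = -4.
From g(1) = 1: -4A + 5B = 1.
Solving: A = - \frac{7}{3}, B = - \frac{5}{3}.
So g(n) = - \frac{7 \left(-4\right)^{n}}{3} - \frac{5 \cdot 5^{n}}{3}.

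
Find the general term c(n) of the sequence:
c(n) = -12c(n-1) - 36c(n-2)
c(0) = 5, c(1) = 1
Characteristic equation: x² + 12x + 36 = 0, which is (x - (-6))².
Repeated root r = -6.
General solution: c(n) = (A + Bn)·(-6)^n.
From c(0) = 5: A = 5.
From c(1) = 1: (A + B)·(-6) = 1 ⇒ B = - \frac{31}{6}.
So c(n) = \left(5 - \frac{31 n}{6}\right) \cdot (-6)^n.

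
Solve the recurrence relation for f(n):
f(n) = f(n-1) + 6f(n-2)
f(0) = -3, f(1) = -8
Characteristic equation: x² - x - 6 = 0, which factors as (x - (3))(x - (-2)) = 0.
Roots r₁ = 3, r₂ = -2 (distinct).
General solution: f(n) = A·(3)^n + B·(-2)^n.
From f(0) = -3: A + B = -3.
From f(1) = -8: 3A - 2B = -8.
Solving: A = - \frac{14}{5}, B = - \frac{1}{5}.
So f(n) = - \frac{\left(-2\right)^{n}}{5} - \frac{14 \cdot 3^{n}}{5}.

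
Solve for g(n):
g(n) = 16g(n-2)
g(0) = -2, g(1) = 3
Characteristic equation: x² - 16 = 0, which factors as (x - (4))(x - (-4)) = 0.
Roots r₁ = 4, r₂ = -4 (distinct).
General solution: g(n) = A·(4)^n + B·(-4)^n.
From g(0) = -2: A + B = -2.
From g(1) = 3: 4A - 4B = 3.
Solving: A = - \frac{5}{8}, B = - \frac{11}{8}.
So g(n) = - \frac{11 \left(-4\right)^{n}}{8} - \frac{5 \cdot 4^{n}}{8}.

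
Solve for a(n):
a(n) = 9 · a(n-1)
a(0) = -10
Pure geometric recurrence with ratio 9.
By induction a(n) = a(0) · (9)^n = - 10 \cdot 9^{n}.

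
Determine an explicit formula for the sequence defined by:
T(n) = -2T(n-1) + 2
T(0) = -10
First-order linear non-homogeneous.
Homogeneous solution: T_h(n) = A·(-2)^n.
Try constant particular solution T_p = K: K = -2K + 2 ⇒ K = \frac{2}{3}.
General: T(n) = A·(-2)^n + \frac{2}{3}.
Apply T(0) = -10: A + \frac{2}{3} = -10 ⇒ A = - \frac{32}{3}.
So T(n) = \frac{2}{3} - \frac{32 \left(-2\right)^{n}}{3}.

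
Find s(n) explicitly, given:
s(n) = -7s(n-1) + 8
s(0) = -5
First-order linear non-homogeneous.
Homogeneous solution: s_h(n) = A·(-7)^n.
Try constant particular solution s_p = K: K = -7K + 8 ⇒ K = 1.
General: s(n) = A·(-7)^n + 1.
Apply s(0) = -5: A + 1 = -5 ⇒ A = -6.
So s(n) = 1 - 6 \left(-7\right)^{n}.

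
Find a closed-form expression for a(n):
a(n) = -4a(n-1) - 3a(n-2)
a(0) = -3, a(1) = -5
Characteristic equation: x² + 4x + 3 = 0, which factors as (x - (-3))(x - (-1)) = 0.
Roots r₁ = -3, r₂ = -1 (distinct).
General solution: a(n) = A·(-3)^n + B·(-1)^n.
From a(0) = -3: A + B = -3.
From a(1) = -5: -3A - B = -5.
Solving: A = 4, B = -7.
So a(n) = - 7 \left(-1\right)^{n} + 4 \left(-3\right)^{n}.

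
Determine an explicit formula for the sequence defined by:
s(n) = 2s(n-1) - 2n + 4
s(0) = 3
First-order linear with linear forcing.
Homogeneous solution: s_h(n) = A·(2)^n.
Try particular s_p(n) = pn + q. Substituting:
  pn + q = 2(p(n-1) + q) - 2n + 4.
Matching the n-coefficient: p = 2p - 2 ⇒ p = 2.
Matching constants: q = -2p + 2q + 4 ⇒ q = 0.
General: s(n) = A·(2)^n + 2 n + 0.
Apply s(0) = 3: A + 0 = 3 ⇒ A = 3.
So s(n) = 3 \cdot 2^{n} + 2 n.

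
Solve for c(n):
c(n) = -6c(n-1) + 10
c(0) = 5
First-order linear non-homogeneous.
Homogeneous solution: c_h(n) = A·(-6)^n.
Try constant particular solution c_p = K: K = -6K + 10 ⇒ K = \frac{10}{7}.
General: c(n) = A·(-6)^n + \frac{10}{7}.
Apply c(0) = 5: A + \frac{10}{7} = 5 ⇒ A = \frac{25}{7}.
So c(n) = \frac{25 \left(-6\right)^{n}}{7} + \frac{10}{7}.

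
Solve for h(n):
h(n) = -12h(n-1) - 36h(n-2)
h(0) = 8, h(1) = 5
Characteristic equation: x² + 12x + 36 = 0, which is (x - (-6))².
Repeated root r = -6.
General solution: h(n) = (A + Bn)·(-6)^n.
From h(0) = 8: A = 8.
From h(1) = 5: (A + B)·(-6) = 5 ⇒ B = - \frac{53}{6}.
So h(n) = \left(8 - \frac{53 n}{6}\right) \cdot (-6)^n.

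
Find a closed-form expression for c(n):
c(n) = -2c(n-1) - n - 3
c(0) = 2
First-order linear with linear forcing.
Homogeneous solution: c_h(n) = A·(-2)^n.
Try particular c_p(n) = pn + q. Substituting:
  pn + q = -2(p(n-1) + q) - n - 3.
Matching the n-coefficient: p = -2p - 1 ⇒ p = - \frac{1}{3}.
Matching constants: q = 2p - 2q - 3 ⇒ q = - \frac{11}{9}.
General: c(n) = A·(-2)^n - \frac{n}{3} - \frac{11}{9}.
Apply c(0) = 2: A - \frac{11}{9} = 2 ⇒ A = \frac{29}{9}.
So c(n) = \frac{29 \left(-2\right)^{n}}{9} - \frac{n}{3} - \frac{11}{9}.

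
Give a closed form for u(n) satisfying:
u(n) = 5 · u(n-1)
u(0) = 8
Pure geometric recurrence with ratio 5.
By induction u(n) = u(0) · (5)^n = 8 \cdot 5^{n}.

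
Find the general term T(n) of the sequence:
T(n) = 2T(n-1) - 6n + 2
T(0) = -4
First-order linear with linear forcing.
Homogeneous solution: T_h(n) = A·(2)^n.
Try particular T_p(n) = pn + q. Substituting:
  pn + q = 2(p(n-1) + q) - 6n + 2.
Matching the n-coefficient: p = 2p - 6 ⇒ p = 6.
Matching constants: q = -2p + 2q + 2 ⇒ q = 10.
General: T(n) = A·(2)^n + 6 n + 10.
Apply T(0) = -4: A + 10 = -4 ⇒ A = -14.
So T(n) = - 14 \cdot 2^{n} + 6 n + 10.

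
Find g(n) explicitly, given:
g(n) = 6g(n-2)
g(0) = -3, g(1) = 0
Characteristic equation: x² - 6 = 0.
Discriminant Δ = (0)² + 4·(6) = 24.
Roots r₁,₂ = (0 ± √24)/2, so r₁ = \sqrt{6}, r₂ = - \sqrt{6}.
General solution: g(n) = A·r₁^n + B·r₂^n.
From the initial conditions, A + B = -3 and r₁A + r₂B = 0.
Since r₁ - r₂ = √24: A = (0 - (-3)r₂)/√24 = - \frac{3}{2}, and B = -3 - A = - \frac{3}{2}.
So g(n) = \left(- \frac{3}{2}\right)\left(\sqrt{6}\right)^n + \left(- \frac{3}{2}\right)\left(- \sqrt{6}\right)^n.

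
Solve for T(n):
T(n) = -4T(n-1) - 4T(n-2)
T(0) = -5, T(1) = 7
Characteristic equation: x² + 4x + 4 = 0, which is (x - (-2))².
Repeated root r = -2.
General solution: T(n) = (A + Bn)·(-2)^n.
From T(0) = -5: A = -5.
From T(1) = 7: (A + B)·(-2) = 7 ⇒ B = \frac{3}{2}.
So T(n) = \left(\frac{3 n}{2} - 5\right) \cdot (-2)^n.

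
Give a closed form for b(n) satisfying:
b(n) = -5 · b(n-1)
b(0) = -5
Pure geometric recurrence with ratio -5.
By induction b(n) = b(0) · (-5)^n = - 5 \left(-5\right)^{n}.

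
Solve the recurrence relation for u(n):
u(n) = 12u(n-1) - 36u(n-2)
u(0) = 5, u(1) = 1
Characteristic equation: x² - 12x + 36 = 0, which is (x - (6))².
Repeated root r = 6.
General solution: u(n) = (A + Bn)·(6)^n.
From u(0) = 5: A = 5.
From u(1) = 1: (A + B)·(6) = 1 ⇒ B = - \frac{29}{6}.
So u(n) = \left(5 - \frac{29 n}{6}\right) \cdot (6)^n.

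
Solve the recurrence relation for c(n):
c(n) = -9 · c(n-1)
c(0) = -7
Pure geometric recurrence with ratio -9.
By induction c(n) = c(0) · (-9)^n = - 7 \left(-9\right)^{n}.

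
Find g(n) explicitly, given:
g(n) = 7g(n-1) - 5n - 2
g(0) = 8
First-order linear with linear forcing.
Homogeneous solution: g_h(n) = A·(7)^n.
Try particular g_p(n) = pn + q. Substituting:
  pn + q = 7(p(n-1) + q) - 5n - 2.
Matching the n-coefficient: p = 7p - 5 ⇒ p = \frac{5}{6}.
Matching constants: q = -7p + 7q - 2 ⇒ q = \frac{47}{36}.
General: g(n) = A·(7)^n + \frac{5 n}{6} + \frac{47}{36}.
Apply g(0) = 8: A + \frac{47}{36} = 8 ⇒ A = \frac{241}{36}.
So g(n) = \frac{241 \cdot 7^{n}}{36} + \frac{5 n}{6} + \frac{47}{36}.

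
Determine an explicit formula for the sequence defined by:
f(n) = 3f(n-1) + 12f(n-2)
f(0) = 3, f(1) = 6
Characteristic equation: x² - 3x - 12 = 0.
Discriminant Δ = (3)² + 4·(12) = 57.
Roots r₁,₂ = (3 ± √57)/2, so r₁ = \frac{3}{2} + \frac{\sqrt{57}}{2}, r₂ = \frac{3}{2} - \frac{\sqrt{57}}{2}.
General solution: f(n) = A·r₁^n + B·r₂^n.
From the initial conditions, A + B = 3 and r₁A + r₂B = 6.
Since r₁ - r₂ = √57: A = (6 - (3)r₂)/√57 = \frac{\sqrt{57}}{38} + \frac{3}{2}, and B = 3 - A = \frac{3}{2} - \frac{\sqrt{57}}{38}.
So f(n) = \left(\frac{\sqrt{57}}{38} + \frac{3}{2}\right)\left(\frac{3}{2} + \frac{\sqrt{57}}{2}\right)^n + \left(\frac{3}{2} - \frac{\sqrt{57}}{38}\right)\left(\frac{3}{2} - \frac{\sqrt{57}}{2}\right)^n.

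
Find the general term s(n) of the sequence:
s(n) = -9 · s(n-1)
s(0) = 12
Pure geometric recurrence with ratio -9.
By induction s(n) = s(0) · (-9)^n = 12 \left(-9\right)^{n}.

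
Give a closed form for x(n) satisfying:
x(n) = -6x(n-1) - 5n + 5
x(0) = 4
First-order linear with linear forcing.
Homogeneous solution: x_h(n) = A·(-6)^n.
Try particular x_p(n) = pn + q. Substituting:
  pn + q = -6(p(n-1) + q) - 5n + 5.
Matching the n-coefficient: p = -6p - 5 ⇒ p = - \frac{5}{7}.
Matching constants: q = 6p - 6q + 5 ⇒ q = \frac{5}{49}.
General: x(n) = A·(-6)^n - \frac{5 n}{7} + \frac{5}{49}.
Apply x(0) = 4: A + \frac{5}{49} = 4 ⇒ A = \frac{191}{49}.
So x(n) = \frac{191 \left(-6\right)^{n}}{49} - \frac{5 n}{7} + \frac{5}{49}.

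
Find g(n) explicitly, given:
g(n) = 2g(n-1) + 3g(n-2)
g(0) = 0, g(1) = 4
Characteristic equation: x² - 2x - 3 = 0, which factors as (x - (-1))(x - (3)) = 0.
Roots r₁ = -1, r₂ = 3 (distinct).
General solution: g(n) = A·(-1)^n + B·(3)^n.
From g(0) = 0: A + B = 0.
From g(1) = 4: -A + 3B = 4.
Solving: A = -1, B = 1.
So g(n) = - \left(-1\right)^{n} + 3^{n}.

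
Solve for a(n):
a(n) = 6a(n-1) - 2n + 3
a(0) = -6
First-order linear with linear forcing.
Homogeneous solution: a_h(n) = A·(6)^n.
Try particular a_p(n) = pn + q. Substituting:
  pn + q = 6(p(n-1) + q) - 2n + 3.
Matching the n-coefficient: p = 6p - 2 ⇒ p = \frac{2}{5}.
Matching constants: q = -6p + 6q + 3 ⇒ q = - \frac{3}{25}.
General: a(n) = A·(6)^n + \frac{2 n}{5} - \frac{3}{25}.
Apply a(0) = -6: A - \frac{3}{25} = -6 ⇒ A = - \frac{147}{25}.
So a(n) = - \frac{147 \cdot 6^{n}}{25} + \frac{2 n}{5} - \frac{3}{25}.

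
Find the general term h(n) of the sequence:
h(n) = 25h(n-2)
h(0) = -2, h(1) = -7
Characteristic equation: x² - 25 = 0, which factors as (x - (5))(x - (-5)) = 0.
Roots r₁ = 5, r₂ = -5 (distinct).
General solution: h(n) = A·(5)^n + B·(-5)^n.
From h(0) = -2: A + B = -2.
From h(1) = -7: 5A - 5B = -7.
Solving: A = - \frac{17}{10}, B = - \frac{3}{10}.
So h(n) = - \frac{3 \left(-5\right)^{n}}{10} - \frac{17 \cdot 5^{n}}{10}.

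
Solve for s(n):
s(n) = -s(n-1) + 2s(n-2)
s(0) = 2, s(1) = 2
Characteristic equation: x² + x - 2 = 0, which factors as (x - (-2))(x - (1)) = 0.
Roots r₁ = -2, r₂ = 1 (distinct).
General solution: s(n) = A·(-2)^n + B·(1)^n.
From s(0) = 2: A + B = 2.
From s(1) = 2: -2A + B = 2.
Solving: A = 0, B = 2.
So s(n) = 2.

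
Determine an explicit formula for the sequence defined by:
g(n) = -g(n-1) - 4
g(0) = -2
First-order linear non-homogeneous.
Homogeneous solution: g_h(n) = A·(-1)^n.
Try constant particular solution g_p = K: K = -K - 4 ⇒ K = -2.
General: g(n) = A·(-1)^n - 2.
Apply g(0) = -2: A - 2 = -2 ⇒ A = 0.
So g(n) = -2.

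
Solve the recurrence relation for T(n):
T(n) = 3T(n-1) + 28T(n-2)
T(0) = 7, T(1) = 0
Characteristic equation: x² - 3x - 28 = 0, which factors as (x - (-4))(x - (7)) = 0.
Roots r₁ = -4, r₂ = 7 (distinct).
General solution: T(n) = A·(-4)^n + B·(7)^n.
From T(0) = 7: A + B = 7.
From T(1) = 0: -4A + 7B = 0.
Solving: A = \frac{49}{11}, B = \frac{28}{11}.
So T(n) = \frac{49 \left(-4\right)^{n}}{11} + \frac{28 \cdot 7^{n}}{11}.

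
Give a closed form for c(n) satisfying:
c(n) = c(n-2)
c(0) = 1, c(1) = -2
Characteristic equation: x² - 1 = 0, which factors as (x - (-1))(x - (1)) = 0.
Roots r₁ = -1, r₂ = 1 (distinct).
General solution: c(n) = A·(-1)^n + B·(1)^n.
From c(0) = 1: A + B = 1.
From c(1) = -2: -A + B = -2.
Solving: A = \frac{3}{2}, B = - \frac{1}{2}.
So c(n) = \frac{3 \left(-1\right)^{n}}{2} - \frac{1}{2}.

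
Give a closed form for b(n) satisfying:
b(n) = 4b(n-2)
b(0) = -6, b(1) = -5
Characteristic equation: x² - 4 = 0, which factors as (x - (-2))(x - (2)) = 0.
Roots r₁ = -2, r₂ = 2 (distinct).
General solution: b(n) = A·(-2)^n + B·(2)^n.
From b(0) = -6: A + B = -6.
From b(1) = -5: -2A + 2B = -5.
Solving: A = - \frac{7}{4}, B = - \frac{17}{4}.
So b(n) = - \frac{7 \left(-2\right)^{n}}{4} - \frac{17 \cdot 2^{n}}{4}.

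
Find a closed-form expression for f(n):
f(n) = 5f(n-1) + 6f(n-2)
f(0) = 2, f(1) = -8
Characteristic equation: x² - 5x - 6 = 0, which factors as (x - (-1))(x - (6)) = 0.
Roots r₁ = -1, r₂ = 6 (distinct).
General solution: f(n) = A·(-1)^n + B·(6)^n.
From f(0) = 2: A + B = 2.
From f(1) = -8: -A + 6B = -8.
Solving: A = \frac{20}{7}, B = - \frac{6}{7}.
So f(n) = \frac{20 \left(-1\right)^{n}}{7} - \frac{6 \cdot 6^{n}}{7}.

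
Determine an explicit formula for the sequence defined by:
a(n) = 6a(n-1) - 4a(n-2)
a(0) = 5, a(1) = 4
Characteristic equation: x² - 6x + 4 = 0.
Discriminant Δ = (6)² + 4·(-4) = 20.
Roots r₁,₂ = (6 ± √20)/2, so r₁ = \sqrt{5} + 3, r₂ = 3 - \sqrt{5}.
General solution: a(n) = A·r₁^n + B·r₂^n.
From the initial conditions, A + B = 5 and r₁A + r₂B = 4.
Since r₁ - r₂ = √20: A = (4 - (5)r₂)/√20 = \frac{5}{2} - \frac{11 \sqrt{5}}{10}, and B = 5 - A = \frac{11 \sqrt{5}}{10} + \frac{5}{2}.
So a(n) = \left(\frac{5}{2} - \frac{11 \sqrt{5}}{10}\right)\left(\sqrt{5} + 3\right)^n + \left(\frac{11 \sqrt{5}}{10} + \frac{5}{2}\right)\left(3 - \sqrt{5}\right)^n.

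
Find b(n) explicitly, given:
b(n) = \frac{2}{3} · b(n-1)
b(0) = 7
Pure geometric recurrence with ratio \frac{2}{3}.
By induction b(n) = b(0) · (\frac{2}{3})^n = 7 \left(\frac{2}{3}\right)^{n}.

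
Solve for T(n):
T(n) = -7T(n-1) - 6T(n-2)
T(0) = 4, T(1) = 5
Characteristic equation: x² + 7x + 6 = 0, which factors as (x - (-6))(x - (-1)) = 0.
Roots r₁ = -6, r₂ = -1 (distinct).
General solution: T(n) = A·(-6)^n + B·(-1)^n.
From T(0) = 4: A + B = 4.
From T(1) = 5: -6A - B = 5.
Solving: A = - \frac{9}{5}, B = \frac{29}{5}.
So T(n) = \frac{29 \left(-1\right)^{n}}{5} - \frac{9 \left(-6\right)^{n}}{5}.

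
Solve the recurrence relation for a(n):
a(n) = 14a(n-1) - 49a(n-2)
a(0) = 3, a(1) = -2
Characteristic equation: x² - 14x + 49 = 0, which is (x - (7))².
Repeated root r = 7.
General solution: a(n) = (A + Bn)·(7)^n.
From a(0) = 3: A = 3.
From a(1) = -2: (A + B)·(7) = -2 ⇒ B = - \frac{23}{7}.
So a(n) = \left(3 - \frac{23 n}{7}\right) \cdot (7)^n.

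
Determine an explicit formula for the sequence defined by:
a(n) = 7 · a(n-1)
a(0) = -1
Pure geometric recurrence with ratio 7.
By induction a(n) = a(0) · (7)^n = - 7^{n}.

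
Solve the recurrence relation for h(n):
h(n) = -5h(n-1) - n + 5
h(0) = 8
First-order linear with linear forcing.
Homogeneous solution: h_h(n) = A·(-5)^n.
Try particular h_p(n) = pn + q. Substituting:
  pn + q = -5(p(n-1) + q) - n + 5.
Matching the n-coefficient: p = -5p - 1 ⇒ p = - \frac{1}{6}.
Matching constants: q = 5p - 5q + 5 ⇒ q = \frac{25}{36}.
General: h(n) = A·(-5)^n - \frac{n}{6} + \frac{25}{36}.
Apply h(0) = 8: A + \frac{25}{36} = 8 ⇒ A = \frac{263}{36}.
So h(n) = \frac{263 \left(-5\right)^{n}}{36} - \frac{n}{6} + \frac{25}{36}.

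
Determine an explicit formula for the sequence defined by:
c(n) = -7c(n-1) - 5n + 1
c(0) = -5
First-order linear with linear forcing.
Homogeneous solution: c_h(n) = A·(-7)^n.
Try particular c_p(n) = pn + q. Substituting:
  pn + q = -7(p(n-1) + q) - 5n + 1.
Matching the n-coefficient: p = -7p - 5 ⇒ p = - \frac{5}{8}.
Matching constants: q = 7p - 7q + 1 ⇒ q = - \frac{27}{64}.
General: c(n) = A·(-7)^n - \frac{5 n}{8} - \frac{27}{64}.
Apply c(0) = -5: A - \frac{27}{64} = -5 ⇒ A = - \frac{293}{64}.
So c(n) = - \frac{293 \left(-7\right)^{n}}{64} - \frac{5 n}{8} - \frac{27}{64}.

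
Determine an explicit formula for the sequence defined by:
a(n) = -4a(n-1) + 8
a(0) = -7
First-order linear non-homogeneous.
Homogeneous solution: a_h(n) = A·(-4)^n.
Try constant particular solution a_p = K: K = -4K + 8 ⇒ K = \frac{8}{5}.
General: a(n) = A·(-4)^n + \frac{8}{5}.
Apply a(0) = -7: A + \frac{8}{5} = -7 ⇒ A = - \frac{43}{5}.
So a(n) = \frac{8}{5} - \frac{43 \left(-4\right)^{n}}{5}.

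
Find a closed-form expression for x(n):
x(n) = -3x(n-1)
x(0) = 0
This is a homogeneous first-order recurrence with ratio -3.
By induction x(n) = x(0) · (-3)^n = 0.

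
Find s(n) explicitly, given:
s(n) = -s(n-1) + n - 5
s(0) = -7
First-order linear with linear forcing.
Homogeneous solution: s_h(n) = A·(-1)^n.
Try particular s_p(n) = pn + q. Substituting:
  pn + q = -(p(n-1) + q) + n - 5.
Matching the n-coefficient: p = -p + 1 ⇒ p = \frac{1}{2}.
Matching constants: q = p - q - 5 ⇒ q = - \frac{9}{4}.
General: s(n) = A·(-1)^n + \frac{n}{2} - \frac{9}{4}.
Apply s(0) = -7: A - \frac{9}{4} = -7 ⇒ A = - \frac{19}{4}.
So s(n) = - \frac{19 \left(-1\right)^{n}}{4} + \frac{n}{2} - \frac{9}{4}.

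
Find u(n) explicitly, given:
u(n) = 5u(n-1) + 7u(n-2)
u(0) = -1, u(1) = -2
Characteristic equation: x² - 5x - 7 = 0.
Discriminant Δ = (5)² + 4·(7) = 53.
Roots r₁,₂ = (5 ± √53)/2, so r₁ = \frac{5}{2} + \frac{\sqrt{53}}{2}, r₂ = \frac{5}{2} - \frac{\sqrt{53}}{2}.
General solution: u(n) = A·r₁^n + B·r₂^n.
From the initial conditions, A + B = -1 and r₁A + r₂B = -2.
Since r₁ - r₂ = √53: A = (-2 - (-1)r₂)/√53 = - \frac{1}{2} + \frac{\sqrt{53}}{106}, and B = -1 - A = - \frac{1}{2} - \frac{\sqrt{53}}{106}.
So u(n) = \left(- \frac{1}{2} + \frac{\sqrt{53}}{106}\right)\left(\frac{5}{2} + \frac{\sqrt{53}}{2}\right)^n + \left(- \frac{1}{2} - \frac{\sqrt{53}}{106}\right)\left(\frac{5}{2} - \frac{\sqrt{53}}{2}\right)^n.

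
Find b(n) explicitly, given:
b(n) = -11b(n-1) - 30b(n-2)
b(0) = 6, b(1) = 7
Characteristic equation: x² + 11x + 30 = 0, which factors as (x - (-6))(x - (-5)) = 0.
Roots r₁ = -6, r₂ = -5 (distinct).
General solution: b(n) = A·(-6)^n + B·(-5)^n.
From b(0) = 6: A + B = 6.
From b(1) = 7: -6A - 5B = 7.
Solving: A = -37, B = 43.
So b(n) = 43 \left(-5\right)^{n} - 37 \left(-6\right)^{n}.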